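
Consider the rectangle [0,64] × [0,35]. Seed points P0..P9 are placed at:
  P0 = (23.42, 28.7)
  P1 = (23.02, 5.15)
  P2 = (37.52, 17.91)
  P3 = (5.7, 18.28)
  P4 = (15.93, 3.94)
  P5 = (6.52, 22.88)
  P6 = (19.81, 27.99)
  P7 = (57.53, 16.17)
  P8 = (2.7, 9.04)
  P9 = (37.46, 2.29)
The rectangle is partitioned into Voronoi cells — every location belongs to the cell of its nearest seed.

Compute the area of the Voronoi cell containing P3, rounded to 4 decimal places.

Area of P3's cell: 116.0664

1. box [0,64]×[0,35]: [(0, 0) (64, 0) (64, 35) (0, 35)]
2. ⊥bis P3·P0 via (14.56,23.49): [(0, 0) (28.373, 0) (7.7917, 35) (0, 35)]  |A|=632.8818
3. ⊥bis P3·P1 via (14.36,11.715): [(0, 0) (5.4791, 0) (18.372, 17.0073) (7.7917, 35) (0, 35)]  |A|=438.1995
4. ⊥bis P3·P2 via (21.61,18.095): [(0, 0) (5.4791, 0) (18.372, 17.0073) (7.7917, 35) (0, 35)]  |A|=438.1995
5. ⊥bis P3·P4 via (10.815,11.11): [(0, 3.3947) (17.5363, 15.9049) (18.372, 17.0073) (7.7917, 35) (0, 35)]  |A|=364.8624
6. ⊥bis P3·P5 via (6.11,20.58): [(0, 21.6692) (0, 3.3947) (17.5363, 15.9049) (18.372, 17.0073) (17.461, 18.5566)]  |A|=184.4161
7. ⊥bis P3·P6 via (12.755,23.135): [(15.6883, 18.8726) (0, 21.6692) (0, 3.3947) (17.5363, 15.9049) (17.6381, 16.0392)]  |A|=181.2031
8. ⊥bis P3·P7 via (31.615,17.225): [(15.6883, 18.8726) (0, 21.6692) (0, 3.3947) (17.5363, 15.9049) (17.6381, 16.0392)]  |A|=181.2031
9. ⊥bis P3·P8 via (4.2,13.66): [(15.6883, 18.8726) (0, 21.6692) (0, 15.0236) (11.2025, 11.3865) (17.5363, 15.9049) (17.6381, 16.0392)]  |A|=116.0664
10. ⊥bis P3·P9 via (21.58,10.285): [(15.6883, 18.8726) (0, 21.6692) (0, 15.0236) (11.2025, 11.3865) (17.5363, 15.9049) (17.6381, 16.0392)]  |A|=116.0664
11. canonical 6-gon: [(15.6883, 18.8726) (0, 21.6692) (0, 15.0236) (11.2025, 11.3865) (17.5363, 15.9049) (17.6381, 16.0392)]
12. shoelace: 116.0664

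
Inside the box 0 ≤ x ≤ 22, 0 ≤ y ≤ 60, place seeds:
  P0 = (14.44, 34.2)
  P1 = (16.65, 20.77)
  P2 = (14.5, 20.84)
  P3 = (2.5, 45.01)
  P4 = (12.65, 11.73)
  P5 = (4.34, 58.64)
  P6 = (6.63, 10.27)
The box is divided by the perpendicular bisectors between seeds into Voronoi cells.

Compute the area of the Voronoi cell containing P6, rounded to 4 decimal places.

Area of P6's cell: 201.7890

1. box [0,22]×[0,60]: [(0, 0) (22, 0) (22, 60) (0, 60)]
2. ⊥bis P6·P0 via (10.535,22.235): [(0, 25.6733) (0, 0) (22, 0) (22, 18.4932)]  |A|=485.8312
3. ⊥bis P6·P1 via (11.64,15.52): [(1.5203, 25.1771) (0, 25.6733) (0, 0) (22, 0) (22, 5.6336)]  |A|=354.1507
4. ⊥bis P6·P2 via (10.565,15.555): [(15.2895, 12.0373) (0, 23.4213) (0, 0) (22, 0) (22, 5.6336)]  |A|=330.3626
5. ⊥bis P6·P3 via (4.565,27.64): [(15.2895, 12.0373) (0, 23.4213) (0, 0) (22, 0) (22, 5.6336)]  |A|=330.3626
6. ⊥bis P6·P4 via (9.64,11): [(8.088, 17.3993) (0, 23.4213) (0, 0) (12.3078, 0)]  |A|=201.789
7. ⊥bis P6·P5 via (5.485,34.455): [(8.088, 17.3993) (0, 23.4213) (0, 0) (12.3078, 0)]  |A|=201.789
8. canonical 4-gon: [(8.088, 17.3993) (0, 23.4213) (0, 0) (12.3078, 0)]
9. shoelace: 201.789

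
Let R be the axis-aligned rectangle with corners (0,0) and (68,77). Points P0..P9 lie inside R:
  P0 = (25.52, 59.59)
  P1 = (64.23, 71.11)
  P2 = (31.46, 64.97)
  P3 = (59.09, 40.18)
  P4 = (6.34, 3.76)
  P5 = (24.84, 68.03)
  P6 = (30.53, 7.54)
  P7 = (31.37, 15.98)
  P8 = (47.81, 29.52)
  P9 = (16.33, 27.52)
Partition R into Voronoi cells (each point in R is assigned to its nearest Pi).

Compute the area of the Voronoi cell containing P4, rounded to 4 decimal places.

Area of P4's cell: 303.1271

1. box [0,68]×[0,77]: [(0, 0) (68, 0) (68, 77) (0, 77)]
2. ⊥bis P4·P0 via (15.93,31.675): [(0, 37.1476) (0, 0) (68, 0) (68, 13.7867)]  |A|=1731.7682
3. ⊥bis P4·P1 via (35.285,37.435): [(59.3341, 16.7638) (0, 37.1476) (0, 0) (68, 0) (68, 9.3152)]  |A|=1712.3932
4. ⊥bis P4·P2 via (18.9,34.365): [(59.3341, 16.7638) (0, 37.1476) (0, 0) (68, 0) (68, 9.3152)]  |A|=1712.3932
5. ⊥bis P4·P3 via (32.715,21.97): [(29.1501, 27.1333) (0, 37.1476) (0, 0) (47.8837, 0)]  |A|=1191.0504
6. ⊥bis P4·P5 via (15.59,35.895): [(29.1501, 27.1333) (0, 37.1476) (0, 0) (47.8837, 0)]  |A|=1191.0504
7. ⊥bis P4·P6 via (18.435,5.65): [(14.2797, 32.242) (0, 37.1476) (0, 0) (19.3179, 0)]  |A|=576.6511
8. ⊥bis P4·P7 via (18.855,9.87): [(17.2674, 13.1218) (6.6536, 34.8618) (0, 37.1476) (0, 0) (19.3179, 0)]  |A|=507.6594
9. ⊥bis P4·P8 via (27.075,16.64): [(17.2674, 13.1218) (6.6536, 34.8618) (0, 37.1476) (0, 0) (19.3179, 0)]  |A|=507.6594
10. ⊥bis P4·P9 via (11.335,15.64): [(17.2674, 13.1218) (17.2528, 13.1519) (0, 20.4059) (0, 0) (19.3179, 0)]  |A|=303.1271
11. canonical 5-gon: [(17.2674, 13.1218) (17.2528, 13.1519) (0, 20.4059) (0, 0) (19.3179, 0)]
12. shoelace: 303.1271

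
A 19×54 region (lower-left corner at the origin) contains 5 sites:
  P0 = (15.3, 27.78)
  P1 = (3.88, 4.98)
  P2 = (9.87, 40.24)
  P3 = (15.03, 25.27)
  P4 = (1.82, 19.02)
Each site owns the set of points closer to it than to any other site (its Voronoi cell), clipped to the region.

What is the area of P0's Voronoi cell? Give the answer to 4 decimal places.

1. box [0,19]×[0,54]: [(0, 0) (19, 0) (19, 54) (0, 54)]
2. ⊥bis P0·P1 via (9.59,16.38): [(0, 21.1834) (19, 11.6667) (19, 54) (0, 54)]  |A|=713.9235
3. ⊥bis P0·P2 via (12.585,34.01): [(0, 28.5255) (0, 21.1834) (19, 11.6667) (19, 36.8056)]  |A|=308.5694
4. ⊥bis P0·P3 via (15.165,26.525): [(0, 28.5255) (0, 28.1563) (19, 26.1125) (19, 36.8056)]  |A|=105.0926
5. ⊥bis P0·P4 via (8.56,23.4): [(4.0751, 30.3014) (5.8802, 27.5238) (19, 26.1125) (19, 36.8056)]  |A|=96.7446
6. canonical 4-gon: [(4.0751, 30.3014) (5.8802, 27.5238) (19, 26.1125) (19, 36.8056)]
7. shoelace: 96.7446

Area of P0's cell: 96.7446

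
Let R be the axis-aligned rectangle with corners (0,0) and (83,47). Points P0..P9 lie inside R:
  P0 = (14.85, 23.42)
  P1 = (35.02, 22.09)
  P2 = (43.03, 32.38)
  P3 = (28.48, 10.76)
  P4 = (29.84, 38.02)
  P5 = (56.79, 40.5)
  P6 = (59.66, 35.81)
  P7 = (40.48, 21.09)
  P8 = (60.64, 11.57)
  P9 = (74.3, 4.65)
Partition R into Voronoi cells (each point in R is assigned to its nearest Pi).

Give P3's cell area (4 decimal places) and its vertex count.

Area of P3's cell: 466.7534 (5 vertices)

1. box [0,83]×[0,47]: [(0, 0) (83, 0) (83, 47) (0, 47)]
2. ⊥bis P3·P0 via (21.665,17.09): [(5.7912, 0) (83, 0) (83, 47) (49.4464, 47)]  |A|=2602.9153
3. ⊥bis P3·P1 via (31.75,16.425): [(24.7828, 20.4467) (5.7912, 0) (60.2049, 0)]  |A|=556.2895
4. ⊥bis P3·P2 via (35.755,21.57): [(24.7828, 20.4467) (5.7912, 0) (60.2049, 0)]  |A|=556.2895
5. ⊥bis P3·P4 via (29.16,24.39): [(24.7828, 20.4467) (5.7912, 0) (60.2049, 0)]  |A|=556.2895
6. ⊥bis P3·P5 via (42.635,25.63): [(24.7828, 20.4467) (5.7912, 0) (60.2049, 0)]  |A|=556.2895
7. ⊥bis P3·P6 via (44.07,23.285): [(24.7828, 20.4467) (5.7912, 0) (60.2049, 0)]  |A|=556.2895
8. ⊥bis P3·P7 via (34.48,15.925): [(36.3208, 13.7866) (24.7828, 20.4467) (5.7912, 0) (48.1888, 0)]  |A|=473.4585
9. ⊥bis P3·P8 via (44.56,11.165): [(44.7403, 4.006) (36.3208, 13.7866) (24.7828, 20.4467) (5.7912, 0) (44.8412, 0)]  |A|=466.7534
10. ⊥bis P3·P9 via (51.39,7.705): [(44.7403, 4.006) (36.3208, 13.7866) (24.7828, 20.4467) (5.7912, 0) (44.8412, 0)]  |A|=466.7534
11. canonical 5-gon: [(44.7403, 4.006) (36.3208, 13.7866) (24.7828, 20.4467) (5.7912, 0) (44.8412, 0)]
12. shoelace: 466.7534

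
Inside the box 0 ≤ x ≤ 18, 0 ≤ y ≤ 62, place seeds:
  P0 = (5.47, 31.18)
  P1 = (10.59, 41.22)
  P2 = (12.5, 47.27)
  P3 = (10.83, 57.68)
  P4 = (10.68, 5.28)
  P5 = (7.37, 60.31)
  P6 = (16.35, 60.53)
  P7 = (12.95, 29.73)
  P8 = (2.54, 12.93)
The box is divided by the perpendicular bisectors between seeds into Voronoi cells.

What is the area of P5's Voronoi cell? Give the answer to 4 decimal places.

1. box [0,18]×[0,62]: [(0, 0) (18, 0) (18, 62) (0, 62)]
2. ⊥bis P5·P0 via (6.42,45.745): [(0, 46.1637) (18, 44.9897) (18, 62) (0, 62)]  |A|=295.619
3. ⊥bis P5·P1 via (8.98,50.765): [(0, 49.2503) (18, 52.2864) (18, 62) (0, 62)]  |A|=202.1693
4. ⊥bis P5·P2 via (9.935,53.79): [(0, 49.8815) (18, 56.9628) (18, 62) (0, 62)]  |A|=154.401
5. ⊥bis P5·P3 via (9.1,58.995): [(0, 49.8815) (3.0996, 51.1009) (11.3841, 62) (0, 62)]  |A|=80.8195
6. ⊥bis P5·P4 via (9.025,32.795): [(0, 49.8815) (3.0996, 51.1009) (11.3841, 62) (0, 62)]  |A|=80.8195
7. ⊥bis P5·P6 via (11.86,60.42): [(0, 49.8815) (3.0996, 51.1009) (11.3841, 62) (0, 62)]  |A|=80.8195
8. ⊥bis P5·P7 via (10.16,45.02): [(0, 49.8815) (3.0996, 51.1009) (11.3841, 62) (0, 62)]  |A|=80.8195
9. ⊥bis P5·P8 via (4.955,36.62): [(0, 49.8815) (3.0996, 51.1009) (11.3841, 62) (0, 62)]  |A|=80.8195
10. canonical 4-gon: [(0, 49.8815) (3.0996, 51.1009) (11.3841, 62) (0, 62)]
11. shoelace: 80.8195

Area of P5's cell: 80.8195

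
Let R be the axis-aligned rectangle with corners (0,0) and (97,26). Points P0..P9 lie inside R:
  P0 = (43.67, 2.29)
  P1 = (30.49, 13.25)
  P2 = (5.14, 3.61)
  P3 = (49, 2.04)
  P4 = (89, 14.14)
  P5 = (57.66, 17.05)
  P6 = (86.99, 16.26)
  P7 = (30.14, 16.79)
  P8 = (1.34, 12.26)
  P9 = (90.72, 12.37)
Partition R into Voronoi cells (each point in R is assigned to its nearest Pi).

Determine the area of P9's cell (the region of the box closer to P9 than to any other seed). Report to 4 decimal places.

1. box [0,97]×[0,26]: [(0, 0) (97, 0) (97, 26) (0, 26)]
2. ⊥bis P9·P0 via (67.195,7.33): [(68.7654, 0) (97, 0) (97, 26) (63.1951, 26)]  |A|=806.5133
3. ⊥bis P9·P1 via (60.605,12.81): [(68.7654, 0) (97, 0) (97, 26) (63.1951, 26)]  |A|=806.5133
4. ⊥bis P9·P2 via (47.93,7.99): [(68.7654, 0) (97, 0) (97, 26) (63.1951, 26)]  |A|=806.5133
5. ⊥bis P9·P3 via (69.86,7.205): [(71.644, 0) (97, 0) (97, 26) (65.2063, 26)]  |A|=742.9464
6. ⊥bis P9·P4 via (89.86,13.255): [(76.2197, 0) (97, 0) (97, 20.1933)]  |A|=209.8117
7. ⊥bis P9·P5 via (74.19,14.71): [(76.2197, 0) (97, 0) (97, 20.1933)]  |A|=209.8117
8. ⊥bis P9·P6 via (88.855,14.315): [(76.2197, 0) (97, 0) (97, 20.1933)]  |A|=209.8117
9. ⊥bis P9·P7 via (60.43,14.58): [(76.2197, 0) (97, 0) (97, 20.1933)]  |A|=209.8117
10. ⊥bis P9·P8 via (46.03,12.315): [(76.2197, 0) (97, 0) (97, 20.1933)]  |A|=209.8117
11. canonical 3-gon: [(76.2197, 0) (97, 0) (97, 20.1933)]
12. shoelace: 209.8117

Area of P9's cell: 209.8117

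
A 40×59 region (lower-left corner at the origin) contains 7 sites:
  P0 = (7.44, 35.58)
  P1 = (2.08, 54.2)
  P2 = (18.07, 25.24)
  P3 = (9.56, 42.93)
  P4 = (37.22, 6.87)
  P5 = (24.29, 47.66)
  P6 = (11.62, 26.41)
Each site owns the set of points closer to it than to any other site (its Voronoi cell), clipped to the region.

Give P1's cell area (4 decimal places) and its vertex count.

1. box [0,40]×[0,59]: [(0, 0) (40, 0) (40, 59) (0, 59)]
2. ⊥bis P1·P0 via (4.76,44.89): [(0, 43.5198) (40, 55.0343) (40, 59) (0, 59)]  |A|=388.919
3. ⊥bis P1·P2 via (10.075,39.72): [(0, 43.5198) (35.427, 53.7179) (40, 56.2428) (40, 59) (0, 59)]  |A|=386.1557
4. ⊥bis P1·P3 via (5.82,48.565): [(0, 44.7022) (21.5423, 59) (0, 59)]  |A|=154.0033
5. ⊥bis P1·P4 via (19.65,30.535): [(0, 44.7022) (21.5423, 59) (0, 59)]  |A|=154.0033
6. ⊥bis P1·P5 via (13.185,50.93): [(0, 44.7022) (14.1085, 54.0661) (15.5613, 59) (0, 59)]  |A|=139.2487
7. ⊥bis P1·P6 via (6.85,40.305): [(0, 44.7022) (14.1085, 54.0661) (15.5613, 59) (0, 59)]  |A|=139.2487
8. canonical 4-gon: [(0, 44.7022) (14.1085, 54.0661) (15.5613, 59) (0, 59)]
9. shoelace: 139.2487

Area of P1's cell: 139.2487 (4 vertices)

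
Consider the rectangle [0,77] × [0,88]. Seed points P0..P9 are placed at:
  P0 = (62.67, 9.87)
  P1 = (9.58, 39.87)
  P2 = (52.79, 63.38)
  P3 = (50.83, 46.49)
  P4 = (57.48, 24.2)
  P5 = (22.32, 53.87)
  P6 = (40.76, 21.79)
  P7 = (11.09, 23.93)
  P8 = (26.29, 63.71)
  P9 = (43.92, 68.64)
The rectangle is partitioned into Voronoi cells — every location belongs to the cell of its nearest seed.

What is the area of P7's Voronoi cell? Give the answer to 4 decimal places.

1. box [0,77]×[0,88]: [(0, 0) (77, 0) (77, 88) (0, 88)]
2. ⊥bis P7·P0 via (36.88,16.9): [(0, 0) (32.2733, 0) (56.2609, 88) (0, 88)]  |A|=3895.5037
3. ⊥bis P7·P1 via (10.335,31.9): [(0, 30.921) (0, 0) (32.2733, 0) (41.7808, 34.8789)]  |A|=1208.7791
4. ⊥bis P7·P2 via (31.94,43.655): [(40.3691, 34.7451) (0, 30.921) (0, 0) (32.2733, 0) (41.4367, 33.6166)]  |A|=1207.9112
5. ⊥bis P7·P3 via (30.96,35.21): [(31.6906, 33.923) (0, 30.921) (0, 0) (32.2733, 0) (38.3315, 22.2249)]  |A|=1146.5872
6. ⊥bis P7·P4 via (34.285,24.065): [(34.2539, 29.4077) (31.6906, 33.923) (0, 30.921) (0, 0) (32.2733, 0) (34.3801, 7.7289)]  |A|=1102.8417
7. ⊥bis P7·P5 via (16.705,38.9): [(34.2539, 29.4077) (32.155, 33.105) (30.3201, 33.7932) (0, 30.921) (0, 0) (32.2733, 0) (34.3801, 7.7289)]  |A|=1102.2509
8. ⊥bis P7·P6 via (25.925,22.86): [(26.6888, 33.4492) (0, 30.921) (0, 0) (24.2762, 0)]  |A|=818.6305
9. ⊥bis P7·P8 via (18.69,43.82): [(26.6888, 33.4492) (0, 30.921) (0, 0) (24.2762, 0)]  |A|=818.6305
10. ⊥bis P7·P9 via (27.505,46.285): [(26.6888, 33.4492) (0, 30.921) (0, 0) (24.2762, 0)]  |A|=818.6305
11. canonical 4-gon: [(26.6888, 33.4492) (0, 30.921) (0, 0) (24.2762, 0)]
12. shoelace: 818.6305

Area of P7's cell: 818.6305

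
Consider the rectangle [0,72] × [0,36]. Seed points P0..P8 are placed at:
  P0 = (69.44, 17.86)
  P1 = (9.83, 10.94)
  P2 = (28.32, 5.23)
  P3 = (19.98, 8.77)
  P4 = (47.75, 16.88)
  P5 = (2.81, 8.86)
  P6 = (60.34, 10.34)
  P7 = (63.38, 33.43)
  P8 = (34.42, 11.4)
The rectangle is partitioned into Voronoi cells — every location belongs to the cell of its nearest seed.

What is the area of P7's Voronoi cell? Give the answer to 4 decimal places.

Area of P7's cell: 244.0412

1. box [0,72]×[0,36]: [(0, 0) (72, 0) (72, 36) (0, 36)]
2. ⊥bis P7·P0 via (66.41,25.645): [(0, 0) (0.5201, 0) (72, 27.8207) (72, 36) (0, 36)]  |A|=1597.6905
3. ⊥bis P7·P1 via (36.605,22.185): [(39.5435, 15.1883) (72, 27.8207) (72, 36) (30.803, 36)]  |A|=561.4266
4. ⊥bis P7·P2 via (45.85,19.33): [(46.8835, 18.0451) (72, 27.8207) (72, 36) (32.4417, 36)]  |A|=457.8505
5. ⊥bis P7·P3 via (41.68,21.1): [(35.0716, 32.7304) (46.8835, 18.0451) (72, 27.8207) (72, 36) (33.2138, 36)]  |A|=456.5884
6. ⊥bis P7·P4 via (55.565,25.155): [(58.3626, 22.5129) (72, 27.8207) (72, 36) (44.0817, 36)]  |A|=244.0412
7. ⊥bis P7·P5 via (33.095,21.145): [(58.3626, 22.5129) (72, 27.8207) (72, 36) (44.0817, 36)]  |A|=244.0412
8. ⊥bis P7·P6 via (61.86,21.885): [(58.3626, 22.5129) (72, 27.8207) (72, 36) (44.0817, 36)]  |A|=244.0412
9. ⊥bis P7·P8 via (48.9,22.415): [(58.3626, 22.5129) (72, 27.8207) (72, 36) (44.0817, 36)]  |A|=244.0412
10. canonical 4-gon: [(58.3626, 22.5129) (72, 27.8207) (72, 36) (44.0817, 36)]
11. shoelace: 244.0412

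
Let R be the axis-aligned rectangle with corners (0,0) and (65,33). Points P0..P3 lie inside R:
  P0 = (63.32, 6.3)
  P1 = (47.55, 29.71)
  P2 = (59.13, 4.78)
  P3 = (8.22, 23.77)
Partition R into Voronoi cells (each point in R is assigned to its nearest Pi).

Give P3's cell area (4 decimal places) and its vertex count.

Area of P3's cell: 959.0585 (5 vertices)

1. box [0,65]×[0,33]: [(0, 0) (65, 0) (65, 33) (0, 33)]
2. ⊥bis P3·P0 via (35.77,15.035): [(0, 0) (31.003, 0) (41.466, 33) (0, 33)]  |A|=1195.7383
3. ⊥bis P3·P1 via (27.885,26.74): [(0, 0) (31.003, 0) (31.6265, 1.9666) (26.9396, 33) (0, 33)]  |A|=970.3358
4. ⊥bis P3·P2 via (33.675,14.275): [(0, 0) (28.3503, 0) (30.8937, 6.8187) (26.9396, 33) (0, 33)]  |A|=959.0585
5. canonical 5-gon: [(0, 0) (28.3503, 0) (30.8937, 6.8187) (26.9396, 33) (0, 33)]
6. shoelace: 959.0585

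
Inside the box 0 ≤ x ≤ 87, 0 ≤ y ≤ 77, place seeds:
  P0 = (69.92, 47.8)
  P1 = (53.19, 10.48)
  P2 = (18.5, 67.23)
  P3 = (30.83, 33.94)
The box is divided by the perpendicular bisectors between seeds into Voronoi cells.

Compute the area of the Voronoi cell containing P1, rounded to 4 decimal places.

Area of P1's cell: 1422.4358

1. box [0,87]×[0,77]: [(0, 0) (87, 0) (87, 77) (0, 77)]
2. ⊥bis P1·P0 via (61.555,29.14): [(0, 56.7342) (0, 0) (87, 0) (87, 17.7334)]  |A|=3239.3395
3. ⊥bis P1·P2 via (35.845,38.855): [(37.5536, 39.8995) (0, 16.9438) (0, 0) (87, 0) (87, 17.7334)]  |A|=2492.2017
4. ⊥bis P1·P3 via (42.01,22.21): [(53.2072, 32.8822) (18.7074, 0) (87, 0) (87, 17.7334)]  |A|=1422.4358
5. canonical 4-gon: [(53.2072, 32.8822) (18.7074, 0) (87, 0) (87, 17.7334)]
6. shoelace: 1422.4358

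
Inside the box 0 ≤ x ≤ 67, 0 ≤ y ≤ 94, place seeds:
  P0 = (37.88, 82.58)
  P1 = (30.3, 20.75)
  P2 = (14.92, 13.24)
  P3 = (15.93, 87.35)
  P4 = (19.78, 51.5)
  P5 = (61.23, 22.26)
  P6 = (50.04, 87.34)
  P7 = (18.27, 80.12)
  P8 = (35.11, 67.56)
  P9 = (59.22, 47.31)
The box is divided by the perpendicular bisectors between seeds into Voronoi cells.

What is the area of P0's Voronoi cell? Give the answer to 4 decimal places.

1. box [0,67]×[0,94]: [(0, 0) (67, 0) (67, 94) (0, 94)]
2. ⊥bis P0·P1 via (34.09,51.665): [(0, 55.8442) (67, 47.6304) (67, 94) (0, 94)]  |A|=2831.5989
3. ⊥bis P0·P2 via (26.4,47.91): [(0, 56.6516) (3.8718, 55.3696) (67, 47.6304) (67, 94) (0, 94)]  |A|=2830.0358
4. ⊥bis P0·P3 via (26.905,84.965): [(20.0427, 53.3871) (67, 47.6304) (67, 94) (28.8684, 94)]  |A|=1863.0109
5. ⊥bis P0·P4 via (28.83,67.04): [(23.6635, 70.0488) (60.8678, 48.3822) (67, 47.6304) (67, 94) (28.8684, 94)]  |A|=1513.8429
6. ⊥bis P0·P5 via (49.555,52.42): [(23.6635, 70.0488) (52.1857, 53.4384) (67, 59.173) (67, 94) (28.8684, 94)]  |A|=1416.1064
7. ⊥bis P0·P6 via (43.96,84.96): [(23.6635, 70.0488) (52.1857, 53.4384) (55.7578, 54.8211) (40.4213, 94) (28.8684, 94)]  |A|=699.6785
8. ⊥bis P0·P7 via (28.075,81.35): [(27.3593, 87.0554) (29.9521, 66.3865) (52.1857, 53.4384) (55.7578, 54.8211) (40.4213, 94) (28.8684, 94)]  |A|=639.4372
9. ⊥bis P0·P8 via (36.495,75.07): [(27.3593, 87.0554) (28.6821, 76.5109) (48.7135, 72.8167) (40.4213, 94) (28.8684, 94)]  |A|=310.4245
10. ⊥bis P0·P9 via (48.55,64.945): [(27.3593, 87.0554) (28.6821, 76.5109) (48.7135, 72.8167) (40.4213, 94) (28.8684, 94)]  |A|=310.4245
11. canonical 5-gon: [(27.3593, 87.0554) (28.6821, 76.5109) (48.7135, 72.8167) (40.4213, 94) (28.8684, 94)]
12. shoelace: 310.4245

Area of P0's cell: 310.4245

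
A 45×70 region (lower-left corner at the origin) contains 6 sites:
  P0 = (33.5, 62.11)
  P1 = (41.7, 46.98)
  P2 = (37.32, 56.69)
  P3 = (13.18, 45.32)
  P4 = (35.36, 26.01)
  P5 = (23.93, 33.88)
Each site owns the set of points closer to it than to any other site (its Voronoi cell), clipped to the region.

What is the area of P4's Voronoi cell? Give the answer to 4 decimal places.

1. box [0,45]×[0,70]: [(0, 0) (45, 0) (45, 70) (0, 70)]
2. ⊥bis P4·P0 via (34.43,44.06): [(0, 42.286) (0, 0) (45, 0) (45, 44.6046)]  |A|=1955.0396
3. ⊥bis P4·P1 via (38.53,36.495): [(16.5545, 43.139) (0, 42.286) (0, 0) (45, 0) (45, 34.5389)]  |A|=1811.8775
4. ⊥bis P4·P2 via (36.34,41.35): [(18.7562, 42.4733) (12.0056, 42.9046) (0, 42.286) (0, 0) (45, 0) (45, 34.5389)]  |A|=1810.1054
5. ⊥bis P4·P3 via (24.27,35.665): [(27.8134, 39.735) (0, 7.7878) (0, 0) (45, 0) (45, 34.5389)]  |A|=1299.144
6. ⊥bis P4·P5 via (29.645,29.945): [(34.9088, 37.5898) (9.0267, 0) (45, 0) (45, 34.5389)]  |A|=850.3851
7. canonical 4-gon: [(34.9088, 37.5898) (9.0267, 0) (45, 0) (45, 34.5389)]
8. shoelace: 850.3851

Area of P4's cell: 850.3851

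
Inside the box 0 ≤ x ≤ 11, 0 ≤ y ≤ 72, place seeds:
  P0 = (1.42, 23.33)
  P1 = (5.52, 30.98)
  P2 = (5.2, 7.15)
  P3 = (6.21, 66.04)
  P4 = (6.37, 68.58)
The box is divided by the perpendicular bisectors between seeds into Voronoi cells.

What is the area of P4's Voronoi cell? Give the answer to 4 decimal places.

Area of P4's cell: 51.0426

1. box [0,11]×[0,72]: [(0, 0) (11, 0) (11, 72) (0, 72)]
2. ⊥bis P4·P0 via (3.895,45.955): [(0, 46.3811) (11, 45.1778) (11, 72) (0, 72)]  |A|=288.4263
3. ⊥bis P4·P1 via (5.945,49.78): [(0, 49.9144) (11, 49.6657) (11, 72) (0, 72)]  |A|=244.3093
4. ⊥bis P4·P2 via (5.785,37.865): [(0, 49.9144) (11, 49.6657) (11, 72) (0, 72)]  |A|=244.3093
5. ⊥bis P4·P3 via (6.29,67.31): [(0, 67.7062) (11, 67.0133) (11, 72) (0, 72)]  |A|=51.0426
6. canonical 4-gon: [(0, 67.7062) (11, 67.0133) (11, 72) (0, 72)]
7. shoelace: 51.0426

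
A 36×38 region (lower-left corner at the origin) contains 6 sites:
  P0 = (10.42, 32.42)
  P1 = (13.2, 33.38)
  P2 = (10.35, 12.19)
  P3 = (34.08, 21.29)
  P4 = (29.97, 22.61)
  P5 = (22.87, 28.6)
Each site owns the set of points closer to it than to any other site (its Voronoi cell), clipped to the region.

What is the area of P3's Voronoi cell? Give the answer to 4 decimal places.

1. box [0,36]×[0,38]: [(0, 0) (36, 0) (36, 38) (0, 38)]
2. ⊥bis P3·P0 via (22.25,26.855): [(9.617, 0) (36, 0) (36, 38) (27.4928, 38)]  |A|=662.9139
3. ⊥bis P3·P1 via (23.64,27.335): [(17.4333, 16.6158) (9.617, 0) (36, 0) (36, 38) (29.8153, 38)]  |A|=638.0814
4. ⊥bis P3·P2 via (22.215,16.74): [(20.3385, 21.6332) (28.6345, 0) (36, 0) (36, 38) (29.8153, 38)]  |A|=427.8498
5. ⊥bis P3·P4 via (32.025,21.95): [(26.6431, 5.1928) (28.6345, 0) (36, 0) (36, 34.3267)]  |A|=179.7192
6. ⊥bis P3·P5 via (28.475,24.945): [(26.6431, 5.1928) (28.6345, 0) (36, 0) (36, 34.3267)]  |A|=179.7192
7. canonical 4-gon: [(26.6431, 5.1928) (28.6345, 0) (36, 0) (36, 34.3267)]
8. shoelace: 179.7192

Area of P3's cell: 179.7192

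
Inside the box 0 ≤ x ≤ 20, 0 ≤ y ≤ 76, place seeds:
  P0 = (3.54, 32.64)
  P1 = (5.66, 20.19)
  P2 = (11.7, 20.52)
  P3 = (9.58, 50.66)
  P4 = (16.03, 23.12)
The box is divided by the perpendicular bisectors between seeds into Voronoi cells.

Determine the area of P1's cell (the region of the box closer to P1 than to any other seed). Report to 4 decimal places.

1. box [0,20]×[0,76]: [(0, 0) (20, 0) (20, 76) (0, 76)]
2. ⊥bis P1·P0 via (4.6,26.415): [(0, 25.6317) (0, 0) (20, 0) (20, 29.0373)]  |A|=546.6904
3. ⊥bis P1·P2 via (8.68,20.355): [(8.3144, 27.0475) (0, 25.6317) (0, 0) (9.7921, 0)]  |A|=238.9815
4. ⊥bis P1·P3 via (7.62,35.425): [(8.3144, 27.0475) (0, 25.6317) (0, 0) (9.7921, 0)]  |A|=238.9815
5. ⊥bis P1·P4 via (10.845,21.655): [(8.3144, 27.0475) (0, 25.6317) (0, 0) (9.7921, 0)]  |A|=238.9815
6. canonical 4-gon: [(8.3144, 27.0475) (0, 25.6317) (0, 0) (9.7921, 0)]
7. shoelace: 238.9815

Area of P1's cell: 238.9815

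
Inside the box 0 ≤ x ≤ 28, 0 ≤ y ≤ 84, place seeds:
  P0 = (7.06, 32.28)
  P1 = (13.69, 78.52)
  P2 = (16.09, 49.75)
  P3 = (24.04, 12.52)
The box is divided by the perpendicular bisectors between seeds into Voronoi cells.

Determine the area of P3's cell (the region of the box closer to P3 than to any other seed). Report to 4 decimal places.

1. box [0,28]×[0,84]: [(0, 0) (28, 0) (28, 84) (0, 84)]
2. ⊥bis P3·P0 via (15.55,22.4): [(0, 9.0377) (0, 0) (28, 0) (28, 33.0984)]  |A|=589.9059
3. ⊥bis P3·P1 via (18.865,45.52): [(0, 9.0377) (0, 0) (28, 0) (28, 33.0984)]  |A|=589.9059
4. ⊥bis P3·P2 via (20.065,31.135): [(27.5834, 32.7405) (0, 9.0377) (0, 0) (28, 0) (28, 32.8294)]  |A|=589.8498
5. canonical 5-gon: [(27.5834, 32.7405) (0, 9.0377) (0, 0) (28, 0) (28, 32.8294)]
6. shoelace: 589.8498

Area of P3's cell: 589.8498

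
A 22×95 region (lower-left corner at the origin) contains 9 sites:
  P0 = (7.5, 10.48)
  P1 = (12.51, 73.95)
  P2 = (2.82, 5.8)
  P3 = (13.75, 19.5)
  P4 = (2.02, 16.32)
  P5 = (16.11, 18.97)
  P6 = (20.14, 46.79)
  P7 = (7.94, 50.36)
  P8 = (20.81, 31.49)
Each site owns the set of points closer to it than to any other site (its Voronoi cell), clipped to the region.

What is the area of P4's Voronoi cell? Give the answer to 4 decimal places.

Area of P4's cell: 131.0907

1. box [0,22]×[0,95]: [(0, 0) (22, 0) (22, 95) (0, 95)]
2. ⊥bis P4·P0 via (4.76,13.4): [(0, 8.9334) (22, 29.5773) (22, 95) (0, 95)]  |A|=1666.3825
3. ⊥bis P4·P1 via (7.265,45.135): [(0, 46.4574) (0, 8.9334) (22, 29.5773) (22, 42.4529)]  |A|=554.3956
4. ⊥bis P4·P2 via (2.42,11.06): [(0, 46.4574) (0, 10.876) (2.2527, 11.0473) (22, 29.5773) (22, 42.4529)]  |A|=552.2076
5. ⊥bis P4·P3 via (7.885,17.91): [(0.1534, 46.4295) (0, 46.4574) (0, 10.876) (2.2527, 11.0473) (8.226, 16.6523)]  |A|=154.3182
6. ⊥bis P4·P5 via (9.065,17.645): [(0.1534, 46.4295) (0, 46.4574) (0, 10.876) (2.2527, 11.0473) (8.226, 16.6523)]  |A|=154.3182
7. ⊥bis P4·P6 via (11.08,31.555): [(2.8607, 36.4429) (0, 38.1441) (0, 10.876) (2.2527, 11.0473) (8.226, 16.6523)]  |A|=141.699
8. ⊥bis P4·P7 via (4.98,33.34): [(3.6387, 33.5733) (0, 34.2061) (0, 10.876) (2.2527, 11.0473) (8.226, 16.6523)]  |A|=131.0916
9. ⊥bis P4·P8 via (11.415,23.905): [(3.6535, 33.5186) (3.6046, 33.5792) (0, 34.2061) (0, 10.876) (2.2527, 11.0473) (8.226, 16.6523)]  |A|=131.0907
10. canonical 6-gon: [(3.6535, 33.5186) (3.6046, 33.5792) (0, 34.2061) (0, 10.876) (2.2527, 11.0473) (8.226, 16.6523)]
11. shoelace: 131.0907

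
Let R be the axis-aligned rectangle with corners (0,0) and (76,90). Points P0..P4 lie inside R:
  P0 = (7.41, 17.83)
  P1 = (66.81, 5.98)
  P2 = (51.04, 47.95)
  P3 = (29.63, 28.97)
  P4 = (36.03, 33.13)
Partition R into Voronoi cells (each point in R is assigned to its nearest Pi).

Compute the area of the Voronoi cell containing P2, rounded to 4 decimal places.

Area of P2's cell: 3094.6667

1. box [0,76]×[0,90]: [(0, 0) (76, 0) (76, 90) (0, 90)]
2. ⊥bis P2·P0 via (29.225,32.89): [(0, 75.2236) (51.9306, 0) (76, 0) (76, 90) (0, 90)]  |A|=4886.7965
3. ⊥bis P2·P1 via (58.925,26.965): [(0, 75.2236) (38.5901, 19.3243) (76, 33.3808) (76, 90) (0, 90)]  |A|=4029.8482
4. ⊥bis P2·P3 via (40.335,38.46): [(0, 83.9591) (52.6241, 24.5975) (76, 33.3808) (76, 90) (0, 90)]  |A|=3306.0057
5. ⊥bis P2·P4 via (43.535,40.54): [(0, 84.6331) (57.4758, 26.4205) (76, 33.3808) (76, 90) (0, 90)]  |A|=3094.6667
6. canonical 5-gon: [(0, 84.6331) (57.4758, 26.4205) (76, 33.3808) (76, 90) (0, 90)]
7. shoelace: 3094.6667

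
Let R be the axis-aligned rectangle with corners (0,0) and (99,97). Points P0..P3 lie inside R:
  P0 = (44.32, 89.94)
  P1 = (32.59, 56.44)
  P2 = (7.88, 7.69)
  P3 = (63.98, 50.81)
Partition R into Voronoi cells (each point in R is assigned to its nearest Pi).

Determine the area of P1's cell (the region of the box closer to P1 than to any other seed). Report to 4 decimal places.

Area of P1's cell: 2240.0431

1. box [0,99]×[0,97]: [(0, 0) (99, 0) (99, 97) (0, 97)]
2. ⊥bis P1·P0 via (38.455,73.19): [(0, 86.655) (0, 0) (99, 0) (99, 51.9902)]  |A|=6862.9375
3. ⊥bis P1·P2 via (20.235,32.065): [(0, 86.655) (0, 42.3216) (83.4956, 0) (99, 0) (99, 51.9902)]  |A|=5096.1065
4. ⊥bis P1·P3 via (48.285,53.625): [(51.0059, 68.7953) (0, 86.655) (0, 42.3216) (42.4028, 20.8288)]  |A|=2240.0431
5. canonical 4-gon: [(51.0059, 68.7953) (0, 86.655) (0, 42.3216) (42.4028, 20.8288)]
6. shoelace: 2240.0431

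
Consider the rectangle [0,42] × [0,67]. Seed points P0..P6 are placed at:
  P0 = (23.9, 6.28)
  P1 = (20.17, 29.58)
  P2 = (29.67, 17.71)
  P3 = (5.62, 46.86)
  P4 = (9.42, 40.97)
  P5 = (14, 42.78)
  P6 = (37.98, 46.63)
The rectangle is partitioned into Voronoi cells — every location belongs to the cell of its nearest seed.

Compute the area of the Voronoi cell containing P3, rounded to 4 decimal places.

1. box [0,42]×[0,67]: [(0, 0) (42, 0) (42, 67) (0, 67)]
2. ⊥bis P3·P0 via (14.76,26.57): [(0, 19.9211) (42, 38.8408) (42, 67) (0, 67)]  |A|=1580.0013
3. ⊥bis P3·P1 via (12.895,38.22): [(0, 27.3622) (42, 62.7268) (42, 67) (0, 67)]  |A|=922.1301
4. ⊥bis P3·P2 via (17.645,32.285): [(0, 27.3622) (42, 62.7268) (42, 67) (0, 67)]  |A|=922.1301
5. ⊥bis P3·P4 via (7.52,43.915): [(0, 39.0634) (42, 66.1602) (42, 67) (0, 67)]  |A|=604.3055
6. ⊥bis P3·P5 via (9.81,44.82): [(0, 39.0634) (10.2163, 45.6546) (20.6089, 67) (0, 67)]  |A|=362.6573
7. ⊥bis P3·P6 via (21.8,46.745): [(0, 39.0634) (10.2163, 45.6546) (20.6089, 67) (0, 67)]  |A|=362.6573
8. canonical 4-gon: [(0, 39.0634) (10.2163, 45.6546) (20.6089, 67) (0, 67)]
9. shoelace: 362.6573

Area of P3's cell: 362.6573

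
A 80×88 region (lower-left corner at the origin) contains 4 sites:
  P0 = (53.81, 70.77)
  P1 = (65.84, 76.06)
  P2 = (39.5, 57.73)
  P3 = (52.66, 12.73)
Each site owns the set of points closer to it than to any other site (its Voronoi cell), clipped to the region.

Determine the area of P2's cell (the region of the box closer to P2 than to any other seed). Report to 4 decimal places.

1. box [0,80]×[0,88]: [(0, 0) (80, 0) (80, 88) (0, 88)]
2. ⊥bis P2·P0 via (46.655,64.25): [(0, 0) (80, 0) (80, 27.6574) (25.0128, 88) (0, 88)]  |A|=5380.9656
3. ⊥bis P2·P1 via (52.67,66.895): [(0, 0) (80, 0) (80, 27.6221) (79.8959, 27.7716) (25.0128, 88) (0, 88)]  |A|=5380.9638
4. ⊥bis P2·P3 via (46.08,35.23): [(0, 21.7542) (67.4142, 41.4691) (25.0128, 88) (0, 88)]  |A|=2814.8881
5. canonical 4-gon: [(0, 21.7542) (67.4142, 41.4691) (25.0128, 88) (0, 88)]
6. shoelace: 2814.8881

Area of P2's cell: 2814.8881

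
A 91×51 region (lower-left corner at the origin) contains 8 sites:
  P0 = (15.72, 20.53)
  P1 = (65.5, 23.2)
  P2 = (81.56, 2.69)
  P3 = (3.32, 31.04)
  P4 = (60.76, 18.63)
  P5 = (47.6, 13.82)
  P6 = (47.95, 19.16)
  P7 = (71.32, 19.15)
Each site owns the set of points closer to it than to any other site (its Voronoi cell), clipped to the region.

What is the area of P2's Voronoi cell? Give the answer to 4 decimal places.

Area of P2's cell: 310.7653

1. box [0,91]×[0,51]: [(0, 0) (91, 0) (91, 51) (0, 51)]
2. ⊥bis P2·P0 via (48.64,11.61): [(45.4942, 0) (91, 0) (91, 51) (59.3131, 51)]  |A|=1968.4147
3. ⊥bis P2·P1 via (73.53,12.945): [(56.9981, 0) (91, 0) (91, 26.6246)]  |A|=452.6429
4. ⊥bis P2·P3 via (42.44,16.865): [(56.9981, 0) (91, 0) (91, 26.6246)]  |A|=452.6429
5. ⊥bis P2·P4 via (71.16,10.66): [(71.9825, 11.7332) (62.9908, 0) (91, 0) (91, 26.6246)]  |A|=417.4864
6. ⊥bis P2·P5 via (64.58,8.255): [(71.9825, 11.7332) (62.9908, 0) (91, 0) (91, 26.6246)]  |A|=417.4864
7. ⊥bis P2·P6 via (64.755,10.925): [(71.9825, 11.7332) (62.9908, 0) (91, 0) (91, 26.6246)]  |A|=417.4864
8. ⊥bis P2·P7 via (76.44,10.92): [(66.7299, 4.8792) (62.9908, 0) (91, 0) (91, 19.978)]  |A|=310.7653
9. canonical 4-gon: [(66.7299, 4.8792) (62.9908, 0) (91, 0) (91, 19.978)]
10. shoelace: 310.7653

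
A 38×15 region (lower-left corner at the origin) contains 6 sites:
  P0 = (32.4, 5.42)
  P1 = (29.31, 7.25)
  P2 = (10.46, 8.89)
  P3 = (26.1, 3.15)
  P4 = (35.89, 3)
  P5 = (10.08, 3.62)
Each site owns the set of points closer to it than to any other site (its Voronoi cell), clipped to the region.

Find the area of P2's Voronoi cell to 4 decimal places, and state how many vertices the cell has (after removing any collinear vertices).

1. box [0,38]×[0,15]: [(0, 0) (38, 0) (38, 15) (0, 15)]
2. ⊥bis P2·P0 via (21.43,7.155): [(0, 0) (20.2984, 0) (22.6708, 15) (0, 15)]  |A|=322.2685
3. ⊥bis P2·P1 via (19.885,8.07): [(0, 0) (19.1829, 0) (20.4879, 15) (0, 15)]  |A|=297.5311
4. ⊥bis P2·P3 via (18.28,6.02): [(0, 0) (16.0706, 0) (20.1499, 11.1151) (20.4879, 15) (0, 15)]  |A|=280.2346
5. ⊥bis P2·P4 via (23.175,5.945): [(0, 0) (16.0706, 0) (20.1499, 11.1151) (20.4879, 15) (0, 15)]  |A|=280.2346
6. ⊥bis P2·P5 via (10.27,6.255): [(0, 6.9955) (18.1575, 5.6863) (20.1499, 11.1151) (20.4879, 15) (0, 15)]  |A|=171.033
7. canonical 5-gon: [(0, 6.9955) (18.1575, 5.6863) (20.1499, 11.1151) (20.4879, 15) (0, 15)]
8. shoelace: 171.033

Area of P2's cell: 171.0330 (5 vertices)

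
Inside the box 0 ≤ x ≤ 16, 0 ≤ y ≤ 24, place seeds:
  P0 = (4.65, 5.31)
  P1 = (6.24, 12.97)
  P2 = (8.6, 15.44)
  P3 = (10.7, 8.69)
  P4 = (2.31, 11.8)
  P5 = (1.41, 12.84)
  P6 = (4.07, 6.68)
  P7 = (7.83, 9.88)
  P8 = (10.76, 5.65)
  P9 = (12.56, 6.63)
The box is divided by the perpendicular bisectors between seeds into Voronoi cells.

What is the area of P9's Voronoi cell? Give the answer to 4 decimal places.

1. box [0,16]×[0,24]: [(0, 0) (16, 0) (16, 24) (0, 24)]
2. ⊥bis P9·P0 via (8.605,5.97): [(9.6013, 0) (16, 0) (16, 24) (5.5962, 24)]  |A|=201.6305
3. ⊥bis P9·P1 via (9.4,9.8): [(8.1704, 8.5743) (9.6013, 0) (16, 0) (16, 16.3792)]  |A|=91.5535
4. ⊥bis P9·P2 via (10.58,11.035): [(10.6873, 11.0832) (8.1704, 8.5743) (9.6013, 0) (16, 0) (16, 13.4712)]  |A|=83.8289
5. ⊥bis P9·P3 via (11.63,7.66): [(8.756, 5.065) (9.6013, 0) (16, 0) (16, 11.6057)]  |A|=58.2408
6. ⊥bis P9·P4 via (7.435,9.215): [(8.756, 5.065) (9.6013, 0) (16, 0) (16, 11.6057)]  |A|=58.2408
7. ⊥bis P9·P5 via (6.985,9.735): [(8.756, 5.065) (9.6013, 0) (16, 0) (16, 11.6057)]  |A|=58.2408
8. ⊥bis P9·P6 via (8.315,6.655): [(8.756, 5.065) (9.6013, 0) (16, 0) (16, 11.6057)]  |A|=58.2408
9. ⊥bis P9·P7 via (10.195,8.255): [(8.756, 5.065) (9.6013, 0) (16, 0) (16, 11.6057)]  |A|=58.2408
10. ⊥bis P9·P8 via (11.66,6.14): [(11.0953, 7.1772) (15.0029, 0) (16, 0) (16, 11.6057)]  |A|=32.0396
11. canonical 4-gon: [(11.0953, 7.1772) (15.0029, 0) (16, 0) (16, 11.6057)]
12. shoelace: 32.0396

Area of P9's cell: 32.0396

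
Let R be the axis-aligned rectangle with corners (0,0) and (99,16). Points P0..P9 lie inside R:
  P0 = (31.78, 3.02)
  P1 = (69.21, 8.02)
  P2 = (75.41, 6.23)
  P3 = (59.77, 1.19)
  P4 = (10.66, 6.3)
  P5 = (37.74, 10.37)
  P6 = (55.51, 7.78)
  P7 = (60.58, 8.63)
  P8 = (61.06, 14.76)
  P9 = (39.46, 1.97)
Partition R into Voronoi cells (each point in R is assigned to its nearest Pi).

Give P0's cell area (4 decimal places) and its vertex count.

1. box [0,99]×[0,16]: [(0, 0) (99, 0) (99, 16) (0, 16)]
2. ⊥bis P0·P1 via (50.495,5.52): [(0, 0) (51.2324, 0) (49.0951, 16) (0, 16)]  |A|=802.6194
3. ⊥bis P0·P2 via (53.595,4.625): [(0, 0) (51.2324, 0) (49.0951, 16) (0, 16)]  |A|=802.6194
4. ⊥bis P0·P3 via (45.775,2.105): [(0, 0) (45.6374, 0) (46.6835, 16) (0, 16)]  |A|=738.5667
5. ⊥bis P0·P4 via (21.22,4.66): [(20.4963, 0) (45.6374, 0) (46.6835, 16) (22.9811, 16)]  |A|=390.7473
6. ⊥bis P0·P5 via (34.76,6.695): [(20.4963, 0) (43.0164, 0) (23.2849, 16) (22.9811, 16)]  |A|=182.5909
7. ⊥bis P0·P6 via (43.645,5.4): [(20.4963, 0) (43.0164, 0) (23.2849, 16) (22.9811, 16)]  |A|=182.5909
8. ⊥bis P0·P7 via (46.18,5.825): [(20.4963, 0) (43.0164, 0) (23.2849, 16) (22.9811, 16)]  |A|=182.5909
9. ⊥bis P0·P8 via (46.42,8.89): [(20.4963, 0) (43.0164, 0) (23.2849, 16) (22.9811, 16)]  |A|=182.5909
10. ⊥bis P0·P9 via (35.62,2.495): [(20.4963, 0) (35.2789, 0) (36.0511, 5.6481) (23.2849, 16) (22.9811, 16)]  |A|=160.7398
11. canonical 5-gon: [(20.4963, 0) (35.2789, 0) (36.0511, 5.6481) (23.2849, 16) (22.9811, 16)]
12. shoelace: 160.7398

Area of P0's cell: 160.7398 (5 vertices)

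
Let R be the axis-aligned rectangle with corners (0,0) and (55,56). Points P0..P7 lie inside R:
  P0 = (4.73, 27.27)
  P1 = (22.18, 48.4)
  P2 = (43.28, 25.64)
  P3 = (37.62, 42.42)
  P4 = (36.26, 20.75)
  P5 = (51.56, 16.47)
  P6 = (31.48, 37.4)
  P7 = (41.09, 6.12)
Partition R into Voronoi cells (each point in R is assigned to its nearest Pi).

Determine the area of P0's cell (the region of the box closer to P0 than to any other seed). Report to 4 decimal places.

Area of P0's cell: 753.2264

1. box [0,55]×[0,56]: [(0, 0) (55, 0) (55, 56) (0, 56)]
2. ⊥bis P0·P1 via (13.455,37.835): [(0, 48.9467) (0, 0) (55, 0) (55, 3.5255)]  |A|=1442.9842
3. ⊥bis P0·P2 via (24.005,26.455): [(24.114, 29.0324) (0, 48.9467) (0, 0) (22.8864, 0)]  |A|=922.3731
4. ⊥bis P0·P3 via (21.175,34.845): [(24.092, 28.5123) (23.6919, 29.381) (0, 48.9467) (0, 0) (22.8864, 0)]  |A|=922.2596
5. ⊥bis P0·P4 via (20.495,24.01): [(21.91, 30.8526) (0, 48.9467) (0, 0) (15.53, 0)]  |A|=775.7805
6. ⊥bis P0·P5 via (28.145,21.87): [(21.91, 30.8526) (0, 48.9467) (0, 0) (15.53, 0)]  |A|=775.7805
7. ⊥bis P0·P6 via (18.105,32.335): [(20.7643, 25.3125) (17.1904, 34.7502) (0, 48.9467) (0, 0) (15.53, 0)]  |A|=760.4747
8. ⊥bis P0·P7 via (22.91,16.695): [(16.8159, 6.2184) (20.7643, 25.3125) (17.1904, 34.7502) (0, 48.9467) (0, 0) (13.1988, 0)]  |A|=753.2264
9. canonical 6-gon: [(16.8159, 6.2184) (20.7643, 25.3125) (17.1904, 34.7502) (0, 48.9467) (0, 0) (13.1988, 0)]
10. shoelace: 753.2264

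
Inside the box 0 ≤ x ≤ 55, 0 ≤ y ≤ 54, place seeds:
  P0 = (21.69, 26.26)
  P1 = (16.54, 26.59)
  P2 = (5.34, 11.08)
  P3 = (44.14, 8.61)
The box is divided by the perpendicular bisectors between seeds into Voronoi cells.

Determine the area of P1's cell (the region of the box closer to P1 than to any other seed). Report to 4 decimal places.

1. box [0,55]×[0,54]: [(0, 0) (55, 0) (55, 54) (0, 54)]
2. ⊥bis P1·P0 via (19.115,26.425): [(0, 0) (17.4217, 0) (20.8819, 54) (0, 54)]  |A|=1034.1996
3. ⊥bis P1·P2 via (10.94,18.835): [(0, 26.7349) (18.2886, 13.5285) (20.8819, 54) (0, 54)]  |A|=671.8824
4. ⊥bis P1·P3 via (30.34,17.6): [(0, 26.7349) (18.2886, 13.5285) (20.8819, 54) (0, 54)]  |A|=671.8824
5. canonical 4-gon: [(0, 26.7349) (18.2886, 13.5285) (20.8819, 54) (0, 54)]
6. shoelace: 671.8824

Area of P1's cell: 671.8824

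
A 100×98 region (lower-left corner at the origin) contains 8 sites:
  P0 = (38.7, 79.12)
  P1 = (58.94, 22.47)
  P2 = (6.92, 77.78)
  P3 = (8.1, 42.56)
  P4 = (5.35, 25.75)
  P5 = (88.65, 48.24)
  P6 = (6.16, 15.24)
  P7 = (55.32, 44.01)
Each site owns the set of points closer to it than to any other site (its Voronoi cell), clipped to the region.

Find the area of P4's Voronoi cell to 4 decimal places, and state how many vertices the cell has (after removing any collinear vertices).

Area of P4's cell: 365.1935 (5 vertices)

1. box [0,100]×[0,98]: [(0, 0) (100, 0) (100, 98) (0, 98)]
2. ⊥bis P4·P0 via (22.025,52.435): [(0, 66.198) (0, 0) (100, 0) (100, 3.7098)]  |A|=3495.3901
3. ⊥bis P4·P1 via (32.145,24.11): [(33.442, 45.3007) (0, 66.198) (0, 0) (30.6693, 0)]  |A|=1801.5686
4. ⊥bis P4·P2 via (6.135,51.765): [(33.442, 45.3007) (23.9578, 51.2272) (0, 51.9501) (0, 0) (30.6693, 0)]  |A|=1630.8939
5. ⊥bis P4·P3 via (6.725,34.155): [(32.5017, 29.9381) (0, 35.2552) (0, 0) (30.6693, 0)]  |A|=1032.0175
6. ⊥bis P4·P5 via (47,36.995): [(32.5017, 29.9381) (0, 35.2552) (0, 0) (30.6693, 0)]  |A|=1032.0175
7. ⊥bis P4·P6 via (5.755,20.495): [(32.0478, 22.5214) (32.5017, 29.9381) (0, 35.2552) (0, 20.0515)]  |A|=365.3575
8. ⊥bis P4·P7 via (30.335,34.88): [(32.0478, 22.5214) (32.4499, 29.0923) (32.1179, 30.0009) (0, 35.2552) (0, 20.0515)]  |A|=365.1935
9. canonical 5-gon: [(32.0478, 22.5214) (32.4499, 29.0923) (32.1179, 30.0009) (0, 35.2552) (0, 20.0515)]
10. shoelace: 365.1935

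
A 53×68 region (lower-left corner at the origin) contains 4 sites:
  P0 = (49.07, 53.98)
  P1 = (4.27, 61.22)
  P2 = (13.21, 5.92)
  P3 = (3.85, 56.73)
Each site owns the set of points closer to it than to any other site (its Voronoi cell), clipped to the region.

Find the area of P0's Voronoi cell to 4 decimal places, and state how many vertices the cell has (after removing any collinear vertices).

Area of P0's cell: 1182.8167 (5 vertices)

1. box [0,53]×[0,68]: [(0, 0) (53, 0) (53, 68) (0, 68)]
2. ⊥bis P0·P1 via (26.67,57.6): [(17.3614, 0) (53, 0) (53, 68) (28.3507, 68)]  |A|=2049.7871
3. ⊥bis P0·P2 via (31.14,29.95): [(23.1634, 35.9017) (53, 13.6391) (53, 68) (28.3507, 68)]  |A|=1206.5709
4. ⊥bis P0·P3 via (26.46,55.355): [(26.5522, 56.8711) (25.1852, 34.3932) (53, 13.6391) (53, 68) (28.3507, 68)]  |A|=1182.8167
5. canonical 5-gon: [(26.5522, 56.8711) (25.1852, 34.3932) (53, 13.6391) (53, 68) (28.3507, 68)]
6. shoelace: 1182.8167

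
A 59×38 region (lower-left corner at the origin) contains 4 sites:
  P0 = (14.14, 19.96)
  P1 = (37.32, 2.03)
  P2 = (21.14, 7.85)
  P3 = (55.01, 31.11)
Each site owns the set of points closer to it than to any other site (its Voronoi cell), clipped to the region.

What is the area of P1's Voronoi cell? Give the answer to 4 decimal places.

1. box [0,59]×[0,38]: [(0, 0) (59, 0) (59, 38) (0, 38)]
2. ⊥bis P1·P0 via (25.73,10.995): [(17.2252, 0) (59, 0) (59, 38) (46.6187, 38)]  |A|=1028.9655
3. ⊥bis P1·P2 via (29.23,4.94): [(36.3436, 24.7163) (27.4531, 0) (59, 0) (59, 38) (46.6187, 38)]  |A|=902.5683
4. ⊥bis P1·P3 via (46.165,16.57): [(35.7027, 22.9345) (27.4531, 0) (59, 0) (59, 8.7622)]  |A|=463.8238
5. canonical 4-gon: [(35.7027, 22.9345) (27.4531, 0) (59, 0) (59, 8.7622)]
6. shoelace: 463.8238

Area of P1's cell: 463.8238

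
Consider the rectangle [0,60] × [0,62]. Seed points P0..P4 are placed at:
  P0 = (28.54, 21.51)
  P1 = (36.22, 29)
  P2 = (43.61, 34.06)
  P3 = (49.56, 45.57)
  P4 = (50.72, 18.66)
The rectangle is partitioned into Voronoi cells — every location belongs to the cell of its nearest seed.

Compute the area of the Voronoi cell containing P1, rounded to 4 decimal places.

Area of P1's cell: 625.9274

1. box [0,60]×[0,62]: [(0, 0) (60, 0) (60, 62) (0, 62)]
2. ⊥bis P1·P0 via (32.38,25.255): [(0, 58.4564) (57.0102, 0) (60, 0) (60, 62) (0, 62)]  |A|=2053.6947
3. ⊥bis P1·P2 via (39.915,31.53): [(0, 58.4564) (57.0102, 0) (60, 0) (60, 2.1964) (19.0519, 62) (0, 62)]  |A|=829.2727
4. ⊥bis P1·P3 via (42.89,37.285): [(0, 58.4564) (57.0102, 0) (60, 0) (60, 2.1964) (27.4798, 49.6913) (12.1908, 62) (0, 62)]  |A|=787.0468
5. ⊥bis P1·P4 via (43.47,23.83): [(0, 58.4564) (39.373, 18.0846) (44.3461, 25.0585) (27.4798, 49.6913) (12.1908, 62) (0, 62)]  |A|=625.9274
6. canonical 6-gon: [(0, 58.4564) (39.373, 18.0846) (44.3461, 25.0585) (27.4798, 49.6913) (12.1908, 62) (0, 62)]
7. shoelace: 625.9274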